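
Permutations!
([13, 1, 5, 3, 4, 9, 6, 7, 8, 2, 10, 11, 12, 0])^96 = (13)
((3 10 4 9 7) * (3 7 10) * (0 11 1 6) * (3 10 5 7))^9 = (0 11 1 6)(3 9)(4 7)(5 10)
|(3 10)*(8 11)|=|(3 10)(8 11)|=2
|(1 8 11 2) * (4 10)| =|(1 8 11 2)(4 10)| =4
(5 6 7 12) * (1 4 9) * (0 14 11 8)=(0 14 11 8)(1 4 9)(5 6 7 12)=[14, 4, 2, 3, 9, 6, 7, 12, 0, 1, 10, 8, 5, 13, 11]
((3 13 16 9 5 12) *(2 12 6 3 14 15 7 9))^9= (2 13 6 9 15 12 16 3 5 7 14)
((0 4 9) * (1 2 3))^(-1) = (0 9 4)(1 3 2)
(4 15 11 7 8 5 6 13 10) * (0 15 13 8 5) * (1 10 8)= (0 15 11 7 5 6 1 10 4 13 8)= [15, 10, 2, 3, 13, 6, 1, 5, 0, 9, 4, 7, 12, 8, 14, 11]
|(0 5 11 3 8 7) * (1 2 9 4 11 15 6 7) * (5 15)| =|(0 15 6 7)(1 2 9 4 11 3 8)| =28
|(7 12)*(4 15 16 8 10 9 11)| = 14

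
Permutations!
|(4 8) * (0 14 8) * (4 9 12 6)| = 7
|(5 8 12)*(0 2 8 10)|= |(0 2 8 12 5 10)|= 6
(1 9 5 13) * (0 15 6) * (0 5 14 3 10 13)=(0 15 6 5)(1 9 14 3 10 13)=[15, 9, 2, 10, 4, 0, 5, 7, 8, 14, 13, 11, 12, 1, 3, 6]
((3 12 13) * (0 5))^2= ((0 5)(3 12 13))^2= (3 13 12)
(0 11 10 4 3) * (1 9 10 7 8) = [11, 9, 2, 0, 3, 5, 6, 8, 1, 10, 4, 7] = (0 11 7 8 1 9 10 4 3)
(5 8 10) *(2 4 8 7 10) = [0, 1, 4, 3, 8, 7, 6, 10, 2, 9, 5] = (2 4 8)(5 7 10)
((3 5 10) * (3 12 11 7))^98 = ((3 5 10 12 11 7))^98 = (3 10 11)(5 12 7)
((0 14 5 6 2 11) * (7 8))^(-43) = ((0 14 5 6 2 11)(7 8))^(-43) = (0 11 2 6 5 14)(7 8)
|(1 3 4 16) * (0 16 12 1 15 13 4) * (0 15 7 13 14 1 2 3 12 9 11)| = |(0 16 7 13 4 9 11)(1 12 2 3 15 14)| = 42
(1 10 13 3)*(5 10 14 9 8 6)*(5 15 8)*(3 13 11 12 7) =(1 14 9 5 10 11 12 7 3)(6 15 8) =[0, 14, 2, 1, 4, 10, 15, 3, 6, 5, 11, 12, 7, 13, 9, 8]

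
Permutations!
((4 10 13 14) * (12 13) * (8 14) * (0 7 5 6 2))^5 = (4 14 8 13 12 10)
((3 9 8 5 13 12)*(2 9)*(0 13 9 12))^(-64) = (13)(2 3 12)(5 8 9)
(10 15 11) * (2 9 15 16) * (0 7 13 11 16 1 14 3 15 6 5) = [7, 14, 9, 15, 4, 0, 5, 13, 8, 6, 1, 10, 12, 11, 3, 16, 2] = (0 7 13 11 10 1 14 3 15 16 2 9 6 5)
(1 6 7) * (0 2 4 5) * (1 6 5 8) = (0 2 4 8 1 5)(6 7) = [2, 5, 4, 3, 8, 0, 7, 6, 1]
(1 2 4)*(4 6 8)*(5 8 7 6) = (1 2 5 8 4)(6 7) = [0, 2, 5, 3, 1, 8, 7, 6, 4]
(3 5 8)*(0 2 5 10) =(0 2 5 8 3 10) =[2, 1, 5, 10, 4, 8, 6, 7, 3, 9, 0]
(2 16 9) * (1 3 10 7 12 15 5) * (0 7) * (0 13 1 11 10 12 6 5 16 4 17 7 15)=(0 15 16 9 2 4 17 7 6 5 11 10 13 1 3 12)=[15, 3, 4, 12, 17, 11, 5, 6, 8, 2, 13, 10, 0, 1, 14, 16, 9, 7]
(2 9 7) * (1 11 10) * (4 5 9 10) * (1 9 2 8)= (1 11 4 5 2 10 9 7 8)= [0, 11, 10, 3, 5, 2, 6, 8, 1, 7, 9, 4]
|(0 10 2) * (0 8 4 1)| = 6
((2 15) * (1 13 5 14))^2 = (15)(1 5)(13 14)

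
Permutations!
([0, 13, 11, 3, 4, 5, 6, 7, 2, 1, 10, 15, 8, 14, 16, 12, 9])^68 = (1 16 13 9 14)(2 12 11 8 15)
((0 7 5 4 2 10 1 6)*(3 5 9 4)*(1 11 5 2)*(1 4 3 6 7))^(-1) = ((0 1 7 9 3 2 10 11 5 6))^(-1) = (0 6 5 11 10 2 3 9 7 1)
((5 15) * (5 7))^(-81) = (15)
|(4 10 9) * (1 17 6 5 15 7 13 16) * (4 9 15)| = |(1 17 6 5 4 10 15 7 13 16)| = 10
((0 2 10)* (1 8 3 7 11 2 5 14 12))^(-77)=(14)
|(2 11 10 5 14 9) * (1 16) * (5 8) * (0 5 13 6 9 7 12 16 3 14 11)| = |(0 5 11 10 8 13 6 9 2)(1 3 14 7 12 16)| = 18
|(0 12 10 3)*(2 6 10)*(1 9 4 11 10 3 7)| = |(0 12 2 6 3)(1 9 4 11 10 7)| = 30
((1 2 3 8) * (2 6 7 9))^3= (1 9 8 7 3 6 2)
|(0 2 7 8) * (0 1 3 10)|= 7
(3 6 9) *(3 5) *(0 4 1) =(0 4 1)(3 6 9 5) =[4, 0, 2, 6, 1, 3, 9, 7, 8, 5]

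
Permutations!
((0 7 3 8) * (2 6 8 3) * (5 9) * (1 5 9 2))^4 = ((9)(0 7 1 5 2 6 8))^4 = (9)(0 2 7 6 1 8 5)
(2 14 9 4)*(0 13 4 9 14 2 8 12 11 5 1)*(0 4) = (14)(0 13)(1 4 8 12 11 5) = [13, 4, 2, 3, 8, 1, 6, 7, 12, 9, 10, 5, 11, 0, 14]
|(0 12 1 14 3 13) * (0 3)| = |(0 12 1 14)(3 13)| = 4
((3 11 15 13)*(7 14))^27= (3 13 15 11)(7 14)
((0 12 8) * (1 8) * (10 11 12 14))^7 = ((0 14 10 11 12 1 8))^7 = (14)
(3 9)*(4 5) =(3 9)(4 5) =[0, 1, 2, 9, 5, 4, 6, 7, 8, 3]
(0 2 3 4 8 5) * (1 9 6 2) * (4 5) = (0 1 9 6 2 3 5)(4 8) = [1, 9, 3, 5, 8, 0, 2, 7, 4, 6]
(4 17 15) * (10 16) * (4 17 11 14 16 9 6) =[0, 1, 2, 3, 11, 5, 4, 7, 8, 6, 9, 14, 12, 13, 16, 17, 10, 15] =(4 11 14 16 10 9 6)(15 17)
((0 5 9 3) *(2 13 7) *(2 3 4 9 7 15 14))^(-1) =(0 3 7 5)(2 14 15 13)(4 9)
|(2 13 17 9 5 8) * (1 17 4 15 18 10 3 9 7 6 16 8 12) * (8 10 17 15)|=|(1 15 18 17 7 6 16 10 3 9 5 12)(2 13 4 8)|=12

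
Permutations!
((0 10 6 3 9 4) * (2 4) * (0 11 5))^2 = (0 6 9 4 5 10 3 2 11)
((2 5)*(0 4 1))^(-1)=(0 1 4)(2 5)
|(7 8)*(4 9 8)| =4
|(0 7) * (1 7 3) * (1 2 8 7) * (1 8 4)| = 7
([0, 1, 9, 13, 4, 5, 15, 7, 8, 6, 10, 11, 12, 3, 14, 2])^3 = (2 15 6 9)(3 13)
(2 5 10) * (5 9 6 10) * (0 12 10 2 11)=(0 12 10 11)(2 9 6)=[12, 1, 9, 3, 4, 5, 2, 7, 8, 6, 11, 0, 10]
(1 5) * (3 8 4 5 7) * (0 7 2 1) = (0 7 3 8 4 5)(1 2) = [7, 2, 1, 8, 5, 0, 6, 3, 4]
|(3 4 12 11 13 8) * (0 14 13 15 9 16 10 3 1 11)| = |(0 14 13 8 1 11 15 9 16 10 3 4 12)| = 13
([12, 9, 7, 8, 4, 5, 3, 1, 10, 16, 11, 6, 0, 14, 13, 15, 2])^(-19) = [12, 9, 7, 8, 4, 5, 3, 1, 10, 16, 11, 6, 0, 14, 13, 15, 2]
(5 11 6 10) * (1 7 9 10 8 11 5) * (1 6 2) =(1 7 9 10 6 8 11 2) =[0, 7, 1, 3, 4, 5, 8, 9, 11, 10, 6, 2]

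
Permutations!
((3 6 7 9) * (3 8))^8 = ((3 6 7 9 8))^8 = (3 9 6 8 7)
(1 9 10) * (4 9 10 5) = (1 10)(4 9 5) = [0, 10, 2, 3, 9, 4, 6, 7, 8, 5, 1]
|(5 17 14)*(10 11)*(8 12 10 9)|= |(5 17 14)(8 12 10 11 9)|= 15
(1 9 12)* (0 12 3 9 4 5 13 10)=(0 12 1 4 5 13 10)(3 9)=[12, 4, 2, 9, 5, 13, 6, 7, 8, 3, 0, 11, 1, 10]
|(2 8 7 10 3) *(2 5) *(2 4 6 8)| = 7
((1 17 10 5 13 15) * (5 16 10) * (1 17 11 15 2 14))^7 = ((1 11 15 17 5 13 2 14)(10 16))^7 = (1 14 2 13 5 17 15 11)(10 16)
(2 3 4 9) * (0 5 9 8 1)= [5, 0, 3, 4, 8, 9, 6, 7, 1, 2]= (0 5 9 2 3 4 8 1)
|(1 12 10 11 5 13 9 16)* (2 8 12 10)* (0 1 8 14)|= 12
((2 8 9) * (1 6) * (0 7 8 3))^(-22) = ((0 7 8 9 2 3)(1 6))^(-22) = (0 8 2)(3 7 9)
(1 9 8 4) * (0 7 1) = [7, 9, 2, 3, 0, 5, 6, 1, 4, 8] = (0 7 1 9 8 4)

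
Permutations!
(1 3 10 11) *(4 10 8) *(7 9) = (1 3 8 4 10 11)(7 9) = [0, 3, 2, 8, 10, 5, 6, 9, 4, 7, 11, 1]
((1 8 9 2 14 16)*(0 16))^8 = ((0 16 1 8 9 2 14))^8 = (0 16 1 8 9 2 14)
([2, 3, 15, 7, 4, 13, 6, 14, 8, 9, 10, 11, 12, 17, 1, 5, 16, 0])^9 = (0 5)(1 3 7 14)(2 13)(15 17)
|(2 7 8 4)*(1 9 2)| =6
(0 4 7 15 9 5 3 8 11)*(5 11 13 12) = [4, 1, 2, 8, 7, 3, 6, 15, 13, 11, 10, 0, 5, 12, 14, 9] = (0 4 7 15 9 11)(3 8 13 12 5)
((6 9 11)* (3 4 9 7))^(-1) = (3 7 6 11 9 4)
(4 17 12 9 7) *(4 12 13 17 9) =[0, 1, 2, 3, 9, 5, 6, 12, 8, 7, 10, 11, 4, 17, 14, 15, 16, 13] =(4 9 7 12)(13 17)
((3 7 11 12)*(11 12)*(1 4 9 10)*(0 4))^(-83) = (0 9 1 4 10)(3 7 12)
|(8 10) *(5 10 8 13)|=|(5 10 13)|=3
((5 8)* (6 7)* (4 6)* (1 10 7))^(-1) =((1 10 7 4 6)(5 8))^(-1) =(1 6 4 7 10)(5 8)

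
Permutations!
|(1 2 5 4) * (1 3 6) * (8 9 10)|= 6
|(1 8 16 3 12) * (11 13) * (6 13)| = |(1 8 16 3 12)(6 13 11)| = 15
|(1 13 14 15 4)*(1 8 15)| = |(1 13 14)(4 8 15)| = 3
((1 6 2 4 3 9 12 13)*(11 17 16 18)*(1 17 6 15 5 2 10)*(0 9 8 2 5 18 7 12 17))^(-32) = ((0 9 17 16 7 12 13)(1 15 18 11 6 10)(2 4 3 8))^(-32) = (0 16 13 17 12 9 7)(1 6 18)(10 11 15)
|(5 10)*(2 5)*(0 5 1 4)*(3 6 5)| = 8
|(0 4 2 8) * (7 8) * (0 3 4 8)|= 6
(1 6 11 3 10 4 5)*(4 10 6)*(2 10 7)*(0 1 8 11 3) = (0 1 4 5 8 11)(2 10 7)(3 6) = [1, 4, 10, 6, 5, 8, 3, 2, 11, 9, 7, 0]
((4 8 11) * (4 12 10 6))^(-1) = (4 6 10 12 11 8)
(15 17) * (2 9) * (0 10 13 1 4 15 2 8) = (0 10 13 1 4 15 17 2 9 8) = [10, 4, 9, 3, 15, 5, 6, 7, 0, 8, 13, 11, 12, 1, 14, 17, 16, 2]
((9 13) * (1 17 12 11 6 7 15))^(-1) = (1 15 7 6 11 12 17)(9 13)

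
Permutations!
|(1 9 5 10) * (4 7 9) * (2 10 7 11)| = |(1 4 11 2 10)(5 7 9)| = 15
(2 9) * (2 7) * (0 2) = (0 2 9 7) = [2, 1, 9, 3, 4, 5, 6, 0, 8, 7]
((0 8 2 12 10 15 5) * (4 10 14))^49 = (0 14 5 12 15 2 10 8 4)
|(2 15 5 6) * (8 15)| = |(2 8 15 5 6)| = 5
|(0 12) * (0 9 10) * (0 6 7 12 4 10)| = 7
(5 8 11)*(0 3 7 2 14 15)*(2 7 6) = (0 3 6 2 14 15)(5 8 11) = [3, 1, 14, 6, 4, 8, 2, 7, 11, 9, 10, 5, 12, 13, 15, 0]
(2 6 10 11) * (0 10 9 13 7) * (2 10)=(0 2 6 9 13 7)(10 11)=[2, 1, 6, 3, 4, 5, 9, 0, 8, 13, 11, 10, 12, 7]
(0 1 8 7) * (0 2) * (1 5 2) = (0 5 2)(1 8 7) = [5, 8, 0, 3, 4, 2, 6, 1, 7]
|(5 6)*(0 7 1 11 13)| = 10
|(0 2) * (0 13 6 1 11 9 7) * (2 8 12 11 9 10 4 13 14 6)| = |(0 8 12 11 10 4 13 2 14 6 1 9 7)| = 13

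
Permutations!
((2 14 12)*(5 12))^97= ((2 14 5 12))^97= (2 14 5 12)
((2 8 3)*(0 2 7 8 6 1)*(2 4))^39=((0 4 2 6 1)(3 7 8))^39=(8)(0 1 6 2 4)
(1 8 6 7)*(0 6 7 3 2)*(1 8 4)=(0 6 3 2)(1 4)(7 8)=[6, 4, 0, 2, 1, 5, 3, 8, 7]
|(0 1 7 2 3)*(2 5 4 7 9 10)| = |(0 1 9 10 2 3)(4 7 5)| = 6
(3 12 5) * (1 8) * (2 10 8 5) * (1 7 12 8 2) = (1 5 3 8 7 12)(2 10) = [0, 5, 10, 8, 4, 3, 6, 12, 7, 9, 2, 11, 1]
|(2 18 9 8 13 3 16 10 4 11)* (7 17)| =10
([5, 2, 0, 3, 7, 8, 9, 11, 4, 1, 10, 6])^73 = (0 4 6 2 8 11 1 5 7 9)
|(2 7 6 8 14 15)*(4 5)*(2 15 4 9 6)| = |(15)(2 7)(4 5 9 6 8 14)| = 6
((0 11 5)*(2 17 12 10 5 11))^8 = ((0 2 17 12 10 5))^8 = (0 17 10)(2 12 5)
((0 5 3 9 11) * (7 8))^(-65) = ((0 5 3 9 11)(7 8))^(-65) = (11)(7 8)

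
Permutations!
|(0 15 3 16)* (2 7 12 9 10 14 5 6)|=8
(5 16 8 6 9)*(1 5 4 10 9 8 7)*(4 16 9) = (1 5 9 16 7)(4 10)(6 8) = [0, 5, 2, 3, 10, 9, 8, 1, 6, 16, 4, 11, 12, 13, 14, 15, 7]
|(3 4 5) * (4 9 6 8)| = |(3 9 6 8 4 5)| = 6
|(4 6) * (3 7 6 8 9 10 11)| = |(3 7 6 4 8 9 10 11)| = 8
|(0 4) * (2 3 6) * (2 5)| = 4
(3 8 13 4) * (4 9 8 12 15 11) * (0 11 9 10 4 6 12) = (0 11 6 12 15 9 8 13 10 4 3) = [11, 1, 2, 0, 3, 5, 12, 7, 13, 8, 4, 6, 15, 10, 14, 9]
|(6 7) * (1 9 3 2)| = |(1 9 3 2)(6 7)| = 4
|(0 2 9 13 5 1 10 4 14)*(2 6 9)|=9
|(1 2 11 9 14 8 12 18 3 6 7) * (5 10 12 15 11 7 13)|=|(1 2 7)(3 6 13 5 10 12 18)(8 15 11 9 14)|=105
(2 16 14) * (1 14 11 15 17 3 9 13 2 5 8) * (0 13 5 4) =(0 13 2 16 11 15 17 3 9 5 8 1 14 4) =[13, 14, 16, 9, 0, 8, 6, 7, 1, 5, 10, 15, 12, 2, 4, 17, 11, 3]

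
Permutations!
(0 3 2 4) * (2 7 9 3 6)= [6, 1, 4, 7, 0, 5, 2, 9, 8, 3]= (0 6 2 4)(3 7 9)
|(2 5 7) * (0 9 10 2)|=|(0 9 10 2 5 7)|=6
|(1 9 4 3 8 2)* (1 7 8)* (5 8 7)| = |(1 9 4 3)(2 5 8)| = 12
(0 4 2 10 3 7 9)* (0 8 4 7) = (0 7 9 8 4 2 10 3) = [7, 1, 10, 0, 2, 5, 6, 9, 4, 8, 3]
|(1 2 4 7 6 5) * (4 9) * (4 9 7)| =|(9)(1 2 7 6 5)| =5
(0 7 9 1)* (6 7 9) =(0 9 1)(6 7) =[9, 0, 2, 3, 4, 5, 7, 6, 8, 1]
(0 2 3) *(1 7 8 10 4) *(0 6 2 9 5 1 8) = (0 9 5 1 7)(2 3 6)(4 8 10) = [9, 7, 3, 6, 8, 1, 2, 0, 10, 5, 4]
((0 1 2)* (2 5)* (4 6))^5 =(0 1 5 2)(4 6)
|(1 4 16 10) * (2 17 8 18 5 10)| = 9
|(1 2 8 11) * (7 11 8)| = 4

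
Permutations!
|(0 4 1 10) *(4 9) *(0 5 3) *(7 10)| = 8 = |(0 9 4 1 7 10 5 3)|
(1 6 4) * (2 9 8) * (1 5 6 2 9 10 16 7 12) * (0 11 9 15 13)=(0 11 9 8 15 13)(1 2 10 16 7 12)(4 5 6)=[11, 2, 10, 3, 5, 6, 4, 12, 15, 8, 16, 9, 1, 0, 14, 13, 7]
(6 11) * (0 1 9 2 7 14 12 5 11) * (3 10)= (0 1 9 2 7 14 12 5 11 6)(3 10)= [1, 9, 7, 10, 4, 11, 0, 14, 8, 2, 3, 6, 5, 13, 12]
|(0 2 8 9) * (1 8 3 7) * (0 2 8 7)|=10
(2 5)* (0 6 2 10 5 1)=(0 6 2 1)(5 10)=[6, 0, 1, 3, 4, 10, 2, 7, 8, 9, 5]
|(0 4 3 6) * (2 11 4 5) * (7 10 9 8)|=28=|(0 5 2 11 4 3 6)(7 10 9 8)|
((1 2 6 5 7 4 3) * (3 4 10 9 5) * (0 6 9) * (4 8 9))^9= (0 7 9 4 1 6 10 5 8 2 3)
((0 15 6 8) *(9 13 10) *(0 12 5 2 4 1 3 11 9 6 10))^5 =(0 12 3 15 5 11 10 2 9 6 4 13 8 1)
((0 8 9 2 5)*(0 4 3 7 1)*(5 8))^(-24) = (9)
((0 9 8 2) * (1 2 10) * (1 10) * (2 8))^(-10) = ((10)(0 9 2)(1 8))^(-10) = (10)(0 2 9)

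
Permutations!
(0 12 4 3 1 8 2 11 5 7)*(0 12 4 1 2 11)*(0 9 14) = (0 4 3 2 9 14)(1 8 11 5 7 12) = [4, 8, 9, 2, 3, 7, 6, 12, 11, 14, 10, 5, 1, 13, 0]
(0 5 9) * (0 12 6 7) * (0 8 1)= (0 5 9 12 6 7 8 1)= [5, 0, 2, 3, 4, 9, 7, 8, 1, 12, 10, 11, 6]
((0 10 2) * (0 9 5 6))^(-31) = ((0 10 2 9 5 6))^(-31) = (0 6 5 9 2 10)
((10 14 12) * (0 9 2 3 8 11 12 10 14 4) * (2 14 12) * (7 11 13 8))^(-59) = ((0 9 14 10 4)(2 3 7 11)(8 13))^(-59) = (0 9 14 10 4)(2 3 7 11)(8 13)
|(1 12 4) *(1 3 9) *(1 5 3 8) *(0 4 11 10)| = 21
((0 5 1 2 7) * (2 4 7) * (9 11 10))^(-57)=(11)(0 4 5 7 1)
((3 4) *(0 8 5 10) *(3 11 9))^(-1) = (0 10 5 8)(3 9 11 4)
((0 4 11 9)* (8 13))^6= (13)(0 11)(4 9)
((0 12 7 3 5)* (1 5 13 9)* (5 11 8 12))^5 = (0 5)(1 3 8 9 7 11 13 12)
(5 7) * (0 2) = (0 2)(5 7) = [2, 1, 0, 3, 4, 7, 6, 5]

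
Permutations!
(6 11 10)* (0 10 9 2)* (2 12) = (0 10 6 11 9 12 2) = [10, 1, 0, 3, 4, 5, 11, 7, 8, 12, 6, 9, 2]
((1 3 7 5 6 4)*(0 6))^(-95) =((0 6 4 1 3 7 5))^(-95) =(0 1 5 4 7 6 3)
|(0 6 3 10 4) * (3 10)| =|(0 6 10 4)| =4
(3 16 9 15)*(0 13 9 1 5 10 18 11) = (0 13 9 15 3 16 1 5 10 18 11) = [13, 5, 2, 16, 4, 10, 6, 7, 8, 15, 18, 0, 12, 9, 14, 3, 1, 17, 11]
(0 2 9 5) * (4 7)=(0 2 9 5)(4 7)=[2, 1, 9, 3, 7, 0, 6, 4, 8, 5]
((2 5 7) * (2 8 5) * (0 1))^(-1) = ((0 1)(5 7 8))^(-1) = (0 1)(5 8 7)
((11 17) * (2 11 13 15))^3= (2 13 11 15 17)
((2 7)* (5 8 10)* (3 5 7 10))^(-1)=((2 10 7)(3 5 8))^(-1)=(2 7 10)(3 8 5)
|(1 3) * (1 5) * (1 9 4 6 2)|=7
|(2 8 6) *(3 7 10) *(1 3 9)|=15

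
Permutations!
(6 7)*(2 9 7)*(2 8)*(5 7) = (2 9 5 7 6 8) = [0, 1, 9, 3, 4, 7, 8, 6, 2, 5]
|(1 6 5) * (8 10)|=|(1 6 5)(8 10)|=6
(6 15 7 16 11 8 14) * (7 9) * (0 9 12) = [9, 1, 2, 3, 4, 5, 15, 16, 14, 7, 10, 8, 0, 13, 6, 12, 11] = (0 9 7 16 11 8 14 6 15 12)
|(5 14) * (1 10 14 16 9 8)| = |(1 10 14 5 16 9 8)| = 7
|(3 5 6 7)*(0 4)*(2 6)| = |(0 4)(2 6 7 3 5)| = 10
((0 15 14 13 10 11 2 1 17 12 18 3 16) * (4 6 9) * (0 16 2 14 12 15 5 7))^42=((0 5 7)(1 17 15 12 18 3 2)(4 6 9)(10 11 14 13))^42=(18)(10 14)(11 13)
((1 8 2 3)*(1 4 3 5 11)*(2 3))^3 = (1 4 11 3 5 8 2)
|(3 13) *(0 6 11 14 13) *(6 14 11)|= |(0 14 13 3)|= 4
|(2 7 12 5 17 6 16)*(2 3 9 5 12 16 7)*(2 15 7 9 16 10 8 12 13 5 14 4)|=26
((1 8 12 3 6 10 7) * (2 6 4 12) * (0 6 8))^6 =(12)(0 6 10 7 1)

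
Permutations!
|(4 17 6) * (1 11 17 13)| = |(1 11 17 6 4 13)| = 6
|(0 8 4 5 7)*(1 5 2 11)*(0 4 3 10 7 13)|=11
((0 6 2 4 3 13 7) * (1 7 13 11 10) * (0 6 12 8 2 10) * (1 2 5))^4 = ((13)(0 12 8 5 1 7 6 10 2 4 3 11))^4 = (13)(0 1 2)(3 8 6)(4 12 7)(5 10 11)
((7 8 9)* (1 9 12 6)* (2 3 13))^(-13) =(1 6 12 8 7 9)(2 13 3)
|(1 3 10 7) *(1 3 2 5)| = |(1 2 5)(3 10 7)| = 3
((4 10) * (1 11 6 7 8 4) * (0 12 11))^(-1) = ((0 12 11 6 7 8 4 10 1))^(-1) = (0 1 10 4 8 7 6 11 12)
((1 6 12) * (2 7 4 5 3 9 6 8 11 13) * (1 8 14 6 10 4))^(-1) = ((1 14 6 12 8 11 13 2 7)(3 9 10 4 5))^(-1) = (1 7 2 13 11 8 12 6 14)(3 5 4 10 9)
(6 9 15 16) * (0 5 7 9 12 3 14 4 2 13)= (0 5 7 9 15 16 6 12 3 14 4 2 13)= [5, 1, 13, 14, 2, 7, 12, 9, 8, 15, 10, 11, 3, 0, 4, 16, 6]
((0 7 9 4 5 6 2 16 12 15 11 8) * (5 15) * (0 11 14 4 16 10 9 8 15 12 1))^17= (0 8 15 4 5 2 9 1 7 11 14 12 6 10 16)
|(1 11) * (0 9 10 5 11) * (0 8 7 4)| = |(0 9 10 5 11 1 8 7 4)| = 9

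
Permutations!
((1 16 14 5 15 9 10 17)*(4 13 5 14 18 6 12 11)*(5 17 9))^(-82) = ((1 16 18 6 12 11 4 13 17)(5 15)(9 10))^(-82) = (1 17 13 4 11 12 6 18 16)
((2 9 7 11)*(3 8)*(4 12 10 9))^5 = (2 7 10 4 11 9 12)(3 8)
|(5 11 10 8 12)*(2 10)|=|(2 10 8 12 5 11)|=6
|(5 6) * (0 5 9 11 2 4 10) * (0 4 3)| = 14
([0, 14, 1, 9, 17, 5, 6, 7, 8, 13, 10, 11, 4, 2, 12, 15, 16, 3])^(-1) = (1 2 13 9 3 17 4 12 14)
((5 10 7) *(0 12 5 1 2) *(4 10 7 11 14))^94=((0 12 5 7 1 2)(4 10 11 14))^94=(0 1 5)(2 7 12)(4 11)(10 14)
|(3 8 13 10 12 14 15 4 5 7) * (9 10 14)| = 24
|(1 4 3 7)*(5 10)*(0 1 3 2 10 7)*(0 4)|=|(0 1)(2 10 5 7 3 4)|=6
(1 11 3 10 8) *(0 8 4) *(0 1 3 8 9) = [9, 11, 2, 10, 1, 5, 6, 7, 3, 0, 4, 8] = (0 9)(1 11 8 3 10 4)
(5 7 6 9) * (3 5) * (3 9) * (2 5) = [0, 1, 5, 2, 4, 7, 3, 6, 8, 9] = (9)(2 5 7 6 3)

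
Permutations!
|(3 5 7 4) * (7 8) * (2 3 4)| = |(2 3 5 8 7)| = 5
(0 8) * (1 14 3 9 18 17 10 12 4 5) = [8, 14, 2, 9, 5, 1, 6, 7, 0, 18, 12, 11, 4, 13, 3, 15, 16, 10, 17] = (0 8)(1 14 3 9 18 17 10 12 4 5)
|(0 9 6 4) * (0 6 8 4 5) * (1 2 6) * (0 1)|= 4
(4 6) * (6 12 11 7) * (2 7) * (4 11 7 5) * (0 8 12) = (0 8 12 7 6 11 2 5 4) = [8, 1, 5, 3, 0, 4, 11, 6, 12, 9, 10, 2, 7]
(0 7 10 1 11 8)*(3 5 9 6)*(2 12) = [7, 11, 12, 5, 4, 9, 3, 10, 0, 6, 1, 8, 2] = (0 7 10 1 11 8)(2 12)(3 5 9 6)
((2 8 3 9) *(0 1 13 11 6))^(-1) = (0 6 11 13 1)(2 9 3 8)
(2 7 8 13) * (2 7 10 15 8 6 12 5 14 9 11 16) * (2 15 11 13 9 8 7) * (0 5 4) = (0 5 14 8 9 13 2 10 11 16 15 7 6 12 4) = [5, 1, 10, 3, 0, 14, 12, 6, 9, 13, 11, 16, 4, 2, 8, 7, 15]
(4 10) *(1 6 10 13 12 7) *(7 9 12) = (1 6 10 4 13 7)(9 12) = [0, 6, 2, 3, 13, 5, 10, 1, 8, 12, 4, 11, 9, 7]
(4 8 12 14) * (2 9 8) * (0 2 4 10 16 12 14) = (0 2 9 8 14 10 16 12) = [2, 1, 9, 3, 4, 5, 6, 7, 14, 8, 16, 11, 0, 13, 10, 15, 12]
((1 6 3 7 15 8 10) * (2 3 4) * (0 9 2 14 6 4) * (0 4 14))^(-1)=(0 4 6 14 1 10 8 15 7 3 2 9)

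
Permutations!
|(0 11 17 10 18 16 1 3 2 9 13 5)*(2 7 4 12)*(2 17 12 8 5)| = 39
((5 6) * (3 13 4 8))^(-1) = ((3 13 4 8)(5 6))^(-1) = (3 8 4 13)(5 6)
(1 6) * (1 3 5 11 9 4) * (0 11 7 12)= [11, 6, 2, 5, 1, 7, 3, 12, 8, 4, 10, 9, 0]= (0 11 9 4 1 6 3 5 7 12)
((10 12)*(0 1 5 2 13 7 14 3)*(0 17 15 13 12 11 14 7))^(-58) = ((0 1 5 2 12 10 11 14 3 17 15 13))^(-58) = (0 5 12 11 3 15)(1 2 10 14 17 13)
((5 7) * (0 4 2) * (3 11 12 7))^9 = (3 5 7 12 11)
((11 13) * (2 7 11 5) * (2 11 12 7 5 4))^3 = (2 13 5 4 11)(7 12)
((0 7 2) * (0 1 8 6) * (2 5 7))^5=((0 2 1 8 6)(5 7))^5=(8)(5 7)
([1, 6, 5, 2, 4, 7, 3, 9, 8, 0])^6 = (0 7 2 6)(1 9 5 3)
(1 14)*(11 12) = [0, 14, 2, 3, 4, 5, 6, 7, 8, 9, 10, 12, 11, 13, 1] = (1 14)(11 12)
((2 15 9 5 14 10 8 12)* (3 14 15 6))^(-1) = ((2 6 3 14 10 8 12)(5 15 9))^(-1) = (2 12 8 10 14 3 6)(5 9 15)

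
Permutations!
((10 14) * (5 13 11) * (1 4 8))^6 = ((1 4 8)(5 13 11)(10 14))^6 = (14)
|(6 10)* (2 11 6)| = |(2 11 6 10)| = 4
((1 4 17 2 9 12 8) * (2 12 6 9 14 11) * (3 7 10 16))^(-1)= (1 8 12 17 4)(2 11 14)(3 16 10 7)(6 9)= ((1 4 17 12 8)(2 14 11)(3 7 10 16)(6 9))^(-1)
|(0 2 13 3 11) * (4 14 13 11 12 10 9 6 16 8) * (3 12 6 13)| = |(0 2 11)(3 6 16 8 4 14)(9 13 12 10)| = 12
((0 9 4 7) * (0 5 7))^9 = ((0 9 4)(5 7))^9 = (9)(5 7)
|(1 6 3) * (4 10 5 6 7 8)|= 8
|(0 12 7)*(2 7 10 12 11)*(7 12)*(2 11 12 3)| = 4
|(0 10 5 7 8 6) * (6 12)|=7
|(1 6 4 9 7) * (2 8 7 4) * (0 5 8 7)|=|(0 5 8)(1 6 2 7)(4 9)|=12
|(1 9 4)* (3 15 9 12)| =|(1 12 3 15 9 4)| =6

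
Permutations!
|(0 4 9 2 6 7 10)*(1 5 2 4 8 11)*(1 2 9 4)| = |(0 8 11 2 6 7 10)(1 5 9)| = 21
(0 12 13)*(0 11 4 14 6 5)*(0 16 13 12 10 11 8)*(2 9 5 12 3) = (0 10 11 4 14 6 12 3 2 9 5 16 13 8) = [10, 1, 9, 2, 14, 16, 12, 7, 0, 5, 11, 4, 3, 8, 6, 15, 13]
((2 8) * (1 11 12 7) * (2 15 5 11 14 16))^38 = ((1 14 16 2 8 15 5 11 12 7))^38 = (1 12 5 8 16)(2 14 7 11 15)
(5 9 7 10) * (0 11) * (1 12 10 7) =(0 11)(1 12 10 5 9) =[11, 12, 2, 3, 4, 9, 6, 7, 8, 1, 5, 0, 10]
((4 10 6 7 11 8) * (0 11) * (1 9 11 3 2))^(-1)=(0 7 6 10 4 8 11 9 1 2 3)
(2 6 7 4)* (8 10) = [0, 1, 6, 3, 2, 5, 7, 4, 10, 9, 8] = (2 6 7 4)(8 10)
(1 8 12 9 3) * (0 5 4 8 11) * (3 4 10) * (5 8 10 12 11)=(0 8 11)(1 5 12 9 4 10 3)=[8, 5, 2, 1, 10, 12, 6, 7, 11, 4, 3, 0, 9]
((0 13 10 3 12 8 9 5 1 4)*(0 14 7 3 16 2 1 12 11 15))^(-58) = ((0 13 10 16 2 1 4 14 7 3 11 15)(5 12 8 9))^(-58) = (0 10 2 4 7 11)(1 14 3 15 13 16)(5 8)(9 12)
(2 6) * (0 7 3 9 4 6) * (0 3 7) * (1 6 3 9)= [0, 6, 9, 1, 3, 5, 2, 7, 8, 4]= (1 6 2 9 4 3)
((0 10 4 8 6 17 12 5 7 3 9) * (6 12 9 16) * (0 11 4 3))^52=((0 10 3 16 6 17 9 11 4 8 12 5 7))^52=(17)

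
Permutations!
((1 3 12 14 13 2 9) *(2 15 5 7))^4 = (1 13 2 12 5)(3 15 9 14 7)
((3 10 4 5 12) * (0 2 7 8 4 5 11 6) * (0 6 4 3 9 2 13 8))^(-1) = ((0 13 8 3 10 5 12 9 2 7)(4 11))^(-1) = (0 7 2 9 12 5 10 3 8 13)(4 11)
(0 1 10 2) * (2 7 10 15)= (0 1 15 2)(7 10)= [1, 15, 0, 3, 4, 5, 6, 10, 8, 9, 7, 11, 12, 13, 14, 2]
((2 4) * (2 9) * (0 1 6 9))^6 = ((0 1 6 9 2 4))^6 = (9)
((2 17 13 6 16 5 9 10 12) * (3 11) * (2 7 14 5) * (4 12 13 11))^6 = (2 7 6 4 10 11 5)(3 9 17 14 16 12 13) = ((2 17 11 3 4 12 7 14 5 9 10 13 6 16))^6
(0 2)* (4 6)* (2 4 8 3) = (0 4 6 8 3 2) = [4, 1, 0, 2, 6, 5, 8, 7, 3]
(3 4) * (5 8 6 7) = (3 4)(5 8 6 7) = [0, 1, 2, 4, 3, 8, 7, 5, 6]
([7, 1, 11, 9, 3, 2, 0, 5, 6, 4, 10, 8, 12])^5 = (12)(0 8 2 7 6 11 5)(3 4 9)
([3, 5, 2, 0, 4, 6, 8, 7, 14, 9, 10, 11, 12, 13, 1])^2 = [0, 6, 2, 3, 4, 8, 14, 7, 1, 9, 10, 11, 12, 13, 5]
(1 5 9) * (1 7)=(1 5 9 7)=[0, 5, 2, 3, 4, 9, 6, 1, 8, 7]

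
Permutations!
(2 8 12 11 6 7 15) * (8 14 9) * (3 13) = (2 14 9 8 12 11 6 7 15)(3 13) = [0, 1, 14, 13, 4, 5, 7, 15, 12, 8, 10, 6, 11, 3, 9, 2]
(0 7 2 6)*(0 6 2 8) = [7, 1, 2, 3, 4, 5, 6, 8, 0] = (0 7 8)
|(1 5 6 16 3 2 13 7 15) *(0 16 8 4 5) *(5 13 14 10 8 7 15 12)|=44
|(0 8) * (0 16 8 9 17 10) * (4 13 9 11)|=14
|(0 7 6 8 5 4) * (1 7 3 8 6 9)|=15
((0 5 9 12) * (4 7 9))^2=((0 5 4 7 9 12))^2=(0 4 9)(5 7 12)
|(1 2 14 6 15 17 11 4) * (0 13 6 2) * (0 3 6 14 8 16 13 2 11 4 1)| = |(0 2 8 16 13 14 11 1 3 6 15 17 4)| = 13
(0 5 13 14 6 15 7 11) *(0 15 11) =(0 5 13 14 6 11 15 7) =[5, 1, 2, 3, 4, 13, 11, 0, 8, 9, 10, 15, 12, 14, 6, 7]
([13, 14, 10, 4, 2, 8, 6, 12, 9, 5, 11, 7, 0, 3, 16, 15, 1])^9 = (16)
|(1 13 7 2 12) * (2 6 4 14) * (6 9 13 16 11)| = 24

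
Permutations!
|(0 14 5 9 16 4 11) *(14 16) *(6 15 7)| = 12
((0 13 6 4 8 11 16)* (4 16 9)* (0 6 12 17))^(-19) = (0 13 12 17)(4 8 11 9)(6 16)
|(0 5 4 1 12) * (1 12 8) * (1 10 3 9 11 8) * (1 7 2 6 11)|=|(0 5 4 12)(1 7 2 6 11 8 10 3 9)|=36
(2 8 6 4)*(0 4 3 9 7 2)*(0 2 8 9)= [4, 1, 9, 0, 2, 5, 3, 8, 6, 7]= (0 4 2 9 7 8 6 3)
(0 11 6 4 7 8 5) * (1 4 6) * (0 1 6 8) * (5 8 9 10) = (0 11 6 9 10 5 1 4 7) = [11, 4, 2, 3, 7, 1, 9, 0, 8, 10, 5, 6]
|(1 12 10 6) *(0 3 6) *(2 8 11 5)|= 12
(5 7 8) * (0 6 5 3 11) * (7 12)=(0 6 5 12 7 8 3 11)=[6, 1, 2, 11, 4, 12, 5, 8, 3, 9, 10, 0, 7]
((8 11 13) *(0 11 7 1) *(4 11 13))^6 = (0 13 8 7 1)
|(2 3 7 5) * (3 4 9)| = 6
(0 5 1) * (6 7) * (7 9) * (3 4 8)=(0 5 1)(3 4 8)(6 9 7)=[5, 0, 2, 4, 8, 1, 9, 6, 3, 7]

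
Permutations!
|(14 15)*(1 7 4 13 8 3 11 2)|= |(1 7 4 13 8 3 11 2)(14 15)|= 8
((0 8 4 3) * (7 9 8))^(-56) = (0 4 9)(3 8 7)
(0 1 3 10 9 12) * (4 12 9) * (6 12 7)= (0 1 3 10 4 7 6 12)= [1, 3, 2, 10, 7, 5, 12, 6, 8, 9, 4, 11, 0]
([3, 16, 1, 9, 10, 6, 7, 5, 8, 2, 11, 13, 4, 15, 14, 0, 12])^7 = [4, 15, 13, 10, 9, 6, 7, 5, 8, 11, 2, 1, 3, 16, 14, 12, 0]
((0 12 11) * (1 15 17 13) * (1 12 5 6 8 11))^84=(0 11 8 6 5)(1 12 13 17 15)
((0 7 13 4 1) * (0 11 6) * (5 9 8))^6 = (0 6 11 1 4 13 7)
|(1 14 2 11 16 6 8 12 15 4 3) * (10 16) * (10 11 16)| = 10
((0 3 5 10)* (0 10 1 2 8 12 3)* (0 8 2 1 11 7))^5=((0 8 12 3 5 11 7))^5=(0 11 3 8 7 5 12)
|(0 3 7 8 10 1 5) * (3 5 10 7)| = 2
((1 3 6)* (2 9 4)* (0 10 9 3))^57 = (0 10 9 4 2 3 6 1)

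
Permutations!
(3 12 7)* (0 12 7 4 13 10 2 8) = (0 12 4 13 10 2 8)(3 7) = [12, 1, 8, 7, 13, 5, 6, 3, 0, 9, 2, 11, 4, 10]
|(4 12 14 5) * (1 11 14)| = 6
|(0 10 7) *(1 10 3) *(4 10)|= 6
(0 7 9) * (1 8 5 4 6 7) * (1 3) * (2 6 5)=(0 3 1 8 2 6 7 9)(4 5)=[3, 8, 6, 1, 5, 4, 7, 9, 2, 0]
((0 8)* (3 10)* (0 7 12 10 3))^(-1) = (0 10 12 7 8)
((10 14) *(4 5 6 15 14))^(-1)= (4 10 14 15 6 5)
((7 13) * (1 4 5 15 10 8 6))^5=(1 8 15 4 6 10 5)(7 13)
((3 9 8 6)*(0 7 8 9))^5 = (9)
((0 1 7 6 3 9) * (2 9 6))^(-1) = ((0 1 7 2 9)(3 6))^(-1) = (0 9 2 7 1)(3 6)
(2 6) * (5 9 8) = (2 6)(5 9 8) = [0, 1, 6, 3, 4, 9, 2, 7, 5, 8]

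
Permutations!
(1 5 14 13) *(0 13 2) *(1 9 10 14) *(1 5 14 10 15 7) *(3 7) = [13, 14, 0, 7, 4, 5, 6, 1, 8, 15, 10, 11, 12, 9, 2, 3] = (0 13 9 15 3 7 1 14 2)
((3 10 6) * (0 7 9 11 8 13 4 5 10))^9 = ((0 7 9 11 8 13 4 5 10 6 3))^9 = (0 6 5 13 11 7 3 10 4 8 9)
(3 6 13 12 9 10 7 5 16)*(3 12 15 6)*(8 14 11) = (5 16 12 9 10 7)(6 13 15)(8 14 11) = [0, 1, 2, 3, 4, 16, 13, 5, 14, 10, 7, 8, 9, 15, 11, 6, 12]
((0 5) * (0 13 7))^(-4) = ((0 5 13 7))^(-4) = (13)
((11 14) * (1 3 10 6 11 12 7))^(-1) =(1 7 12 14 11 6 10 3)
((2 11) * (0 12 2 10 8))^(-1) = (0 8 10 11 2 12) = ((0 12 2 11 10 8))^(-1)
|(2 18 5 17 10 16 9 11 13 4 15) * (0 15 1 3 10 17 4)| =|(0 15 2 18 5 4 1 3 10 16 9 11 13)| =13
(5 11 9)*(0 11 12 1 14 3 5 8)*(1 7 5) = (0 11 9 8)(1 14 3)(5 12 7) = [11, 14, 2, 1, 4, 12, 6, 5, 0, 8, 10, 9, 7, 13, 3]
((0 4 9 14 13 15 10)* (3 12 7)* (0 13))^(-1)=(0 14 9 4)(3 7 12)(10 15 13)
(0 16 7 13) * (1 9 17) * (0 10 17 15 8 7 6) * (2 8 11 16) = (0 2 8 7 13 10 17 1 9 15 11 16 6) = [2, 9, 8, 3, 4, 5, 0, 13, 7, 15, 17, 16, 12, 10, 14, 11, 6, 1]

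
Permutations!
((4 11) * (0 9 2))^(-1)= ((0 9 2)(4 11))^(-1)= (0 2 9)(4 11)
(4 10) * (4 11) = (4 10 11) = [0, 1, 2, 3, 10, 5, 6, 7, 8, 9, 11, 4]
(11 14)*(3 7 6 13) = (3 7 6 13)(11 14) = [0, 1, 2, 7, 4, 5, 13, 6, 8, 9, 10, 14, 12, 3, 11]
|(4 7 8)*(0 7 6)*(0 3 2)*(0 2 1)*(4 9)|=8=|(0 7 8 9 4 6 3 1)|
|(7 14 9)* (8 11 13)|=3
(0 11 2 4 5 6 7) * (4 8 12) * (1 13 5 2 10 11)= (0 1 13 5 6 7)(2 8 12 4)(10 11)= [1, 13, 8, 3, 2, 6, 7, 0, 12, 9, 11, 10, 4, 5]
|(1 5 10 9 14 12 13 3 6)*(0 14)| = |(0 14 12 13 3 6 1 5 10 9)| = 10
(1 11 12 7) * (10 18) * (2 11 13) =(1 13 2 11 12 7)(10 18) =[0, 13, 11, 3, 4, 5, 6, 1, 8, 9, 18, 12, 7, 2, 14, 15, 16, 17, 10]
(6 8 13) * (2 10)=(2 10)(6 8 13)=[0, 1, 10, 3, 4, 5, 8, 7, 13, 9, 2, 11, 12, 6]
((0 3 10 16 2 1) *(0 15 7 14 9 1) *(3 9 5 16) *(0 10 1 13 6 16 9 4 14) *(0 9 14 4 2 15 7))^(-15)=((0 2 10 3 1 7 9 13 6 16 15)(5 14))^(-15)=(0 13 3 15 9 10 16 7 2 6 1)(5 14)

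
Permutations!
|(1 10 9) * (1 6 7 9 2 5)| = |(1 10 2 5)(6 7 9)| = 12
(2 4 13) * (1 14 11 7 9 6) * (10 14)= (1 10 14 11 7 9 6)(2 4 13)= [0, 10, 4, 3, 13, 5, 1, 9, 8, 6, 14, 7, 12, 2, 11]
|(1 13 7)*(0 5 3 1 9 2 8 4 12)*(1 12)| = |(0 5 3 12)(1 13 7 9 2 8 4)| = 28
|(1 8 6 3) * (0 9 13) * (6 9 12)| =|(0 12 6 3 1 8 9 13)| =8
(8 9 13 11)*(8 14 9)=(9 13 11 14)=[0, 1, 2, 3, 4, 5, 6, 7, 8, 13, 10, 14, 12, 11, 9]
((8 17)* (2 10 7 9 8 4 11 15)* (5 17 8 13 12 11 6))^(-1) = (2 15 11 12 13 9 7 10)(4 17 5 6)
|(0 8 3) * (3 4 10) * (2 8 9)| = 7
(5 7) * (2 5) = (2 5 7) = [0, 1, 5, 3, 4, 7, 6, 2]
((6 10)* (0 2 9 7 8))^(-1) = (0 8 7 9 2)(6 10)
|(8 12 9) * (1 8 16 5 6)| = |(1 8 12 9 16 5 6)| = 7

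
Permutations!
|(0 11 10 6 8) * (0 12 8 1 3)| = |(0 11 10 6 1 3)(8 12)| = 6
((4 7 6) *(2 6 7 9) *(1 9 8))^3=(1 6)(2 8)(4 9)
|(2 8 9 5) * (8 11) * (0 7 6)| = 15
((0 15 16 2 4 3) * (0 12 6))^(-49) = (0 6 12 3 4 2 16 15)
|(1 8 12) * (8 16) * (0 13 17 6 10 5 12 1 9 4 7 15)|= 33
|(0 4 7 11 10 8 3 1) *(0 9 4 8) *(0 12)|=10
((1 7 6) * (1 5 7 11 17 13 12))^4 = (1 12 13 17 11)(5 7 6)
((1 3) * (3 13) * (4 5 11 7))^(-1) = (1 3 13)(4 7 11 5)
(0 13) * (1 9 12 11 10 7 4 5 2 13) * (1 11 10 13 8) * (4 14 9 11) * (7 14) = (0 4 5 2 8 1 11 13)(9 12 10 14) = [4, 11, 8, 3, 5, 2, 6, 7, 1, 12, 14, 13, 10, 0, 9]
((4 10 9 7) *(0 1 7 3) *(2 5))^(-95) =((0 1 7 4 10 9 3)(2 5))^(-95) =(0 4 3 7 9 1 10)(2 5)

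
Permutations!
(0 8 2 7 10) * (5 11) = [8, 1, 7, 3, 4, 11, 6, 10, 2, 9, 0, 5] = (0 8 2 7 10)(5 11)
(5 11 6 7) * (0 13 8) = (0 13 8)(5 11 6 7) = [13, 1, 2, 3, 4, 11, 7, 5, 0, 9, 10, 6, 12, 8]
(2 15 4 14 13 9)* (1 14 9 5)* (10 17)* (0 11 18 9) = (0 11 18 9 2 15 4)(1 14 13 5)(10 17) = [11, 14, 15, 3, 0, 1, 6, 7, 8, 2, 17, 18, 12, 5, 13, 4, 16, 10, 9]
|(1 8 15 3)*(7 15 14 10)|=|(1 8 14 10 7 15 3)|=7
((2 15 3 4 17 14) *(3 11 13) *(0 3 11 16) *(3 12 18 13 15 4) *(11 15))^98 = (0 18 15)(2 17)(4 14)(12 13 16)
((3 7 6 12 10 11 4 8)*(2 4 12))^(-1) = (2 6 7 3 8 4)(10 12 11)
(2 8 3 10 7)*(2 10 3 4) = [0, 1, 8, 3, 2, 5, 6, 10, 4, 9, 7] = (2 8 4)(7 10)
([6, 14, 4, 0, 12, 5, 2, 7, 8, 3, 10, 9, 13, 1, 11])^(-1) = [3, 13, 6, 9, 2, 5, 0, 7, 8, 11, 10, 14, 4, 12, 1]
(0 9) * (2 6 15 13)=(0 9)(2 6 15 13)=[9, 1, 6, 3, 4, 5, 15, 7, 8, 0, 10, 11, 12, 2, 14, 13]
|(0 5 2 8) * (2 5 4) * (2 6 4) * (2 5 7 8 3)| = |(0 5 7 8)(2 3)(4 6)| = 4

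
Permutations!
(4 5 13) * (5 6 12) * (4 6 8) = (4 8)(5 13 6 12) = [0, 1, 2, 3, 8, 13, 12, 7, 4, 9, 10, 11, 5, 6]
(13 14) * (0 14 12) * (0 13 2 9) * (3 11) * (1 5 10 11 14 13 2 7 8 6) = (0 13 12 2 9)(1 5 10 11 3 14 7 8 6) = [13, 5, 9, 14, 4, 10, 1, 8, 6, 0, 11, 3, 2, 12, 7]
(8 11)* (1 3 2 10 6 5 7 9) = (1 3 2 10 6 5 7 9)(8 11) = [0, 3, 10, 2, 4, 7, 5, 9, 11, 1, 6, 8]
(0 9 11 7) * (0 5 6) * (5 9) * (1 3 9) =[5, 3, 2, 9, 4, 6, 0, 1, 8, 11, 10, 7] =(0 5 6)(1 3 9 11 7)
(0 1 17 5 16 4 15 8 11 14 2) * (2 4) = [1, 17, 0, 3, 15, 16, 6, 7, 11, 9, 10, 14, 12, 13, 4, 8, 2, 5] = (0 1 17 5 16 2)(4 15 8 11 14)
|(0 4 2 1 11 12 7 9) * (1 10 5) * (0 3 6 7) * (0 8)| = |(0 4 2 10 5 1 11 12 8)(3 6 7 9)| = 36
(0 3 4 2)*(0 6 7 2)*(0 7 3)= (2 6 3 4 7)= [0, 1, 6, 4, 7, 5, 3, 2]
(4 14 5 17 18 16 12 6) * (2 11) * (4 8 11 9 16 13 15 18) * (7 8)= (2 9 16 12 6 7 8 11)(4 14 5 17)(13 15 18)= [0, 1, 9, 3, 14, 17, 7, 8, 11, 16, 10, 2, 6, 15, 5, 18, 12, 4, 13]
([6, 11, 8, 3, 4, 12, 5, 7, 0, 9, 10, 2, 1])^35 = (0 12 2 6 1 8 5 11)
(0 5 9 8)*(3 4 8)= (0 5 9 3 4 8)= [5, 1, 2, 4, 8, 9, 6, 7, 0, 3]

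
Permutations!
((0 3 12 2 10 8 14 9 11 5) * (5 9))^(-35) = (0 8 12 5 10 3 14 2)(9 11)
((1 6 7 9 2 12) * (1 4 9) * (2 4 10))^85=(1 6 7)(2 12 10)(4 9)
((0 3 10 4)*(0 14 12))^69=(0 4)(3 14)(10 12)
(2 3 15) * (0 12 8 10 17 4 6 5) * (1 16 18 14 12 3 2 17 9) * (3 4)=(0 4 6 5)(1 16 18 14 12 8 10 9)(3 15 17)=[4, 16, 2, 15, 6, 0, 5, 7, 10, 1, 9, 11, 8, 13, 12, 17, 18, 3, 14]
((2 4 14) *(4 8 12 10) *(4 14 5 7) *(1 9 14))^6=(1 10 12 8 2 14 9)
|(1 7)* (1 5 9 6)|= |(1 7 5 9 6)|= 5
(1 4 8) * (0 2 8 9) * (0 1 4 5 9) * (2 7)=(0 7 2 8 4)(1 5 9)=[7, 5, 8, 3, 0, 9, 6, 2, 4, 1]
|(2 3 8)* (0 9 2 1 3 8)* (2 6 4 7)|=|(0 9 6 4 7 2 8 1 3)|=9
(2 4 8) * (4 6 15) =(2 6 15 4 8) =[0, 1, 6, 3, 8, 5, 15, 7, 2, 9, 10, 11, 12, 13, 14, 4]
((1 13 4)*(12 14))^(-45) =((1 13 4)(12 14))^(-45) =(12 14)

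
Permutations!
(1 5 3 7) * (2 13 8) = (1 5 3 7)(2 13 8) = [0, 5, 13, 7, 4, 3, 6, 1, 2, 9, 10, 11, 12, 8]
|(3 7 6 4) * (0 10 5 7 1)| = |(0 10 5 7 6 4 3 1)| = 8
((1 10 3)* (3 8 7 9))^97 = ((1 10 8 7 9 3))^97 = (1 10 8 7 9 3)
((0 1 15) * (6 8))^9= (15)(6 8)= ((0 1 15)(6 8))^9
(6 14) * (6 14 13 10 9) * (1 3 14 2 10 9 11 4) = (1 3 14 2 10 11 4)(6 13 9) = [0, 3, 10, 14, 1, 5, 13, 7, 8, 6, 11, 4, 12, 9, 2]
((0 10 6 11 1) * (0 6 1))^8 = (0 6 10 11 1)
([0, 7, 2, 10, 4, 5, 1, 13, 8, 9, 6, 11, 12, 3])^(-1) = (1 6 10 3 13 7)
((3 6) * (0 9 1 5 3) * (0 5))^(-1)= (0 1 9)(3 5 6)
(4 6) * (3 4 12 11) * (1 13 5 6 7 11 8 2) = (1 13 5 6 12 8 2)(3 4 7 11) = [0, 13, 1, 4, 7, 6, 12, 11, 2, 9, 10, 3, 8, 5]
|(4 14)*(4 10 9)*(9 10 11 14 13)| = 6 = |(4 13 9)(11 14)|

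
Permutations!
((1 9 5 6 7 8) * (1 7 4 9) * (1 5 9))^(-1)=((9)(1 5 6 4)(7 8))^(-1)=(9)(1 4 6 5)(7 8)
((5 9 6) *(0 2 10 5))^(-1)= (0 6 9 5 10 2)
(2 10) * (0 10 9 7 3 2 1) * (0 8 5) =[10, 8, 9, 2, 4, 0, 6, 3, 5, 7, 1] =(0 10 1 8 5)(2 9 7 3)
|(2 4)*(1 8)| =|(1 8)(2 4)| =2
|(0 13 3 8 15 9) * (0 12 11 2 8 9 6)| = 10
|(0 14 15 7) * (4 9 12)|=12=|(0 14 15 7)(4 9 12)|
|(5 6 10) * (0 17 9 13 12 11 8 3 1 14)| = |(0 17 9 13 12 11 8 3 1 14)(5 6 10)| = 30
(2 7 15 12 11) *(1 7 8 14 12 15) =[0, 7, 8, 3, 4, 5, 6, 1, 14, 9, 10, 2, 11, 13, 12, 15] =(15)(1 7)(2 8 14 12 11)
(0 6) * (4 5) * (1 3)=(0 6)(1 3)(4 5)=[6, 3, 2, 1, 5, 4, 0]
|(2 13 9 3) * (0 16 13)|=6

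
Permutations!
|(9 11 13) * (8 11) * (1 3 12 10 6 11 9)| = |(1 3 12 10 6 11 13)(8 9)| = 14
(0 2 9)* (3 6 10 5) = (0 2 9)(3 6 10 5) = [2, 1, 9, 6, 4, 3, 10, 7, 8, 0, 5]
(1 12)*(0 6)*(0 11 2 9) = (0 6 11 2 9)(1 12) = [6, 12, 9, 3, 4, 5, 11, 7, 8, 0, 10, 2, 1]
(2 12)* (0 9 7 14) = (0 9 7 14)(2 12) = [9, 1, 12, 3, 4, 5, 6, 14, 8, 7, 10, 11, 2, 13, 0]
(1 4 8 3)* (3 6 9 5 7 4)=(1 3)(4 8 6 9 5 7)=[0, 3, 2, 1, 8, 7, 9, 4, 6, 5]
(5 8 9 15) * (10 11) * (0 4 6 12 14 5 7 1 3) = [4, 3, 2, 0, 6, 8, 12, 1, 9, 15, 11, 10, 14, 13, 5, 7] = (0 4 6 12 14 5 8 9 15 7 1 3)(10 11)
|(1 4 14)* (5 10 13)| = 3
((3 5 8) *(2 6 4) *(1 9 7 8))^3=((1 9 7 8 3 5)(2 6 4))^3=(1 8)(3 9)(5 7)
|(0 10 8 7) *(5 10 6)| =6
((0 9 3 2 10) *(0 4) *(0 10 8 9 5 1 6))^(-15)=((0 5 1 6)(2 8 9 3)(4 10))^(-15)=(0 5 1 6)(2 8 9 3)(4 10)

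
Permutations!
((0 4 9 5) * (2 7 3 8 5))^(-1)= ((0 4 9 2 7 3 8 5))^(-1)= (0 5 8 3 7 2 9 4)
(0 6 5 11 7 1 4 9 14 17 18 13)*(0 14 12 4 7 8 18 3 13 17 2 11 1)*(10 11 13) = (0 6 5 1 7)(2 13 14)(3 10 11 8 18 17)(4 9 12) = [6, 7, 13, 10, 9, 1, 5, 0, 18, 12, 11, 8, 4, 14, 2, 15, 16, 3, 17]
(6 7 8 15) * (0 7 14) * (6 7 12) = (0 12 6 14)(7 8 15) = [12, 1, 2, 3, 4, 5, 14, 8, 15, 9, 10, 11, 6, 13, 0, 7]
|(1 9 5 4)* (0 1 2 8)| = 7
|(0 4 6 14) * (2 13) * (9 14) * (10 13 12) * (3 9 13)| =10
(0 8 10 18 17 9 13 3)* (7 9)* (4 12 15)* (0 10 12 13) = (0 8 12 15 4 13 3 10 18 17 7 9) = [8, 1, 2, 10, 13, 5, 6, 9, 12, 0, 18, 11, 15, 3, 14, 4, 16, 7, 17]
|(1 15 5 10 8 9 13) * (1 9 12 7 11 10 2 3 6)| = 30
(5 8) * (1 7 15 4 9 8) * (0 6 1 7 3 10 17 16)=(0 6 1 3 10 17 16)(4 9 8 5 7 15)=[6, 3, 2, 10, 9, 7, 1, 15, 5, 8, 17, 11, 12, 13, 14, 4, 0, 16]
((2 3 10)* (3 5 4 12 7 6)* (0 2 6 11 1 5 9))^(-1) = (0 9 2)(1 11 7 12 4 5)(3 6 10)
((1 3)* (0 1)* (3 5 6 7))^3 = (0 6)(1 7)(3 5)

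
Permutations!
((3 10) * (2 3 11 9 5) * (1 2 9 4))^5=(1 4 11 10 3 2)(5 9)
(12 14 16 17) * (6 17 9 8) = [0, 1, 2, 3, 4, 5, 17, 7, 6, 8, 10, 11, 14, 13, 16, 15, 9, 12] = (6 17 12 14 16 9 8)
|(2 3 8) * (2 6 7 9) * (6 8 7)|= |(2 3 7 9)|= 4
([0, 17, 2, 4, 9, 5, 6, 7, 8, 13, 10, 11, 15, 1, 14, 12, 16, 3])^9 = [0, 4, 2, 13, 1, 5, 6, 7, 8, 17, 10, 11, 15, 3, 14, 12, 16, 9]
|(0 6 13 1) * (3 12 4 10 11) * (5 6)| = 5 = |(0 5 6 13 1)(3 12 4 10 11)|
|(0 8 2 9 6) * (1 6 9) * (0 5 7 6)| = |(9)(0 8 2 1)(5 7 6)| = 12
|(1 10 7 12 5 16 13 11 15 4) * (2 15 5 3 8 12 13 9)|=|(1 10 7 13 11 5 16 9 2 15 4)(3 8 12)|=33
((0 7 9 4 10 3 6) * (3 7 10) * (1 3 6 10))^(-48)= (10)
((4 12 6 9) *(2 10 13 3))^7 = (2 3 13 10)(4 9 6 12)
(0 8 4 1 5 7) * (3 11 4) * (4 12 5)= (0 8 3 11 12 5 7)(1 4)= [8, 4, 2, 11, 1, 7, 6, 0, 3, 9, 10, 12, 5]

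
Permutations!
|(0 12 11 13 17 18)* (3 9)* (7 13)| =14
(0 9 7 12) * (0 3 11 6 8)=(0 9 7 12 3 11 6 8)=[9, 1, 2, 11, 4, 5, 8, 12, 0, 7, 10, 6, 3]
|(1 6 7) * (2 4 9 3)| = |(1 6 7)(2 4 9 3)| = 12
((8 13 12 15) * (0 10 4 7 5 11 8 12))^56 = (15)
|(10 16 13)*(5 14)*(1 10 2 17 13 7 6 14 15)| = |(1 10 16 7 6 14 5 15)(2 17 13)| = 24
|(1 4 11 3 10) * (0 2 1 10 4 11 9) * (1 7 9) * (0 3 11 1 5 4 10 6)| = 14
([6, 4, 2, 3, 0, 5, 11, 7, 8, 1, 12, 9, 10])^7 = (0 6 11 9 1 4)(10 12)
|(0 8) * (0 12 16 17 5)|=|(0 8 12 16 17 5)|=6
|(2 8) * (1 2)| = |(1 2 8)| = 3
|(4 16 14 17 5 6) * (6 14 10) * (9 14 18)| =20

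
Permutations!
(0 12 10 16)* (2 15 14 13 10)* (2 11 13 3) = (0 12 11 13 10 16)(2 15 14 3) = [12, 1, 15, 2, 4, 5, 6, 7, 8, 9, 16, 13, 11, 10, 3, 14, 0]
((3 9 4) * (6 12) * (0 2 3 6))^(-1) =((0 2 3 9 4 6 12))^(-1) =(0 12 6 4 9 3 2)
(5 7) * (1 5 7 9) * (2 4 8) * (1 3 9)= [0, 5, 4, 9, 8, 1, 6, 7, 2, 3]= (1 5)(2 4 8)(3 9)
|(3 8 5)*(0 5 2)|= 5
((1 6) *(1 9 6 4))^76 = (9)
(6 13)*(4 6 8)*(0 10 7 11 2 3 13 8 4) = [10, 1, 3, 13, 6, 5, 8, 11, 0, 9, 7, 2, 12, 4] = (0 10 7 11 2 3 13 4 6 8)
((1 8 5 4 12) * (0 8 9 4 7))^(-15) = ((0 8 5 7)(1 9 4 12))^(-15) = (0 8 5 7)(1 9 4 12)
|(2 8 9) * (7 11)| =|(2 8 9)(7 11)| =6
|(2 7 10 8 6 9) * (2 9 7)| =4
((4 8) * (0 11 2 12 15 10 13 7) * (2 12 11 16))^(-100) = ((0 16 2 11 12 15 10 13 7)(4 8))^(-100) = (0 7 13 10 15 12 11 2 16)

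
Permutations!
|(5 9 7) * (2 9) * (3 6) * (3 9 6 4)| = 10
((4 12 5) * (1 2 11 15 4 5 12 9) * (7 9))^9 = ((1 2 11 15 4 7 9))^9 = (1 11 4 9 2 15 7)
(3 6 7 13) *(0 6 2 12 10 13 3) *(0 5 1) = (0 6 7 3 2 12 10 13 5 1) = [6, 0, 12, 2, 4, 1, 7, 3, 8, 9, 13, 11, 10, 5]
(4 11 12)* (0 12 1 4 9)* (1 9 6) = (0 12 6 1 4 11 9) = [12, 4, 2, 3, 11, 5, 1, 7, 8, 0, 10, 9, 6]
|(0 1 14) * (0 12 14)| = |(0 1)(12 14)| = 2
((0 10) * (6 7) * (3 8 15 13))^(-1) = ((0 10)(3 8 15 13)(6 7))^(-1) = (0 10)(3 13 15 8)(6 7)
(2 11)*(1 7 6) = (1 7 6)(2 11) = [0, 7, 11, 3, 4, 5, 1, 6, 8, 9, 10, 2]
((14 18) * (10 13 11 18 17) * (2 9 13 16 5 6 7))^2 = ((2 9 13 11 18 14 17 10 16 5 6 7))^2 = (2 13 18 17 16 6)(5 7 9 11 14 10)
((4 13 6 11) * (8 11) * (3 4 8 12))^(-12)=(3 6 4 12 13)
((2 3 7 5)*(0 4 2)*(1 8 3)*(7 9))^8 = ((0 4 2 1 8 3 9 7 5))^8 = (0 5 7 9 3 8 1 2 4)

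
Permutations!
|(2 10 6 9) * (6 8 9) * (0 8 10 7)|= 5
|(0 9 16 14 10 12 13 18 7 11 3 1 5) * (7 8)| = 14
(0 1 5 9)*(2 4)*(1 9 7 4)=(0 9)(1 5 7 4 2)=[9, 5, 1, 3, 2, 7, 6, 4, 8, 0]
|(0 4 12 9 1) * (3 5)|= 10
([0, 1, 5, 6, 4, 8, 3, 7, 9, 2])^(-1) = [0, 1, 9, 6, 4, 2, 3, 7, 5, 8]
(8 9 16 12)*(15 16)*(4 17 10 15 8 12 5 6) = (4 17 10 15 16 5 6)(8 9) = [0, 1, 2, 3, 17, 6, 4, 7, 9, 8, 15, 11, 12, 13, 14, 16, 5, 10]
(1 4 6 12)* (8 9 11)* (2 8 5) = [0, 4, 8, 3, 6, 2, 12, 7, 9, 11, 10, 5, 1] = (1 4 6 12)(2 8 9 11 5)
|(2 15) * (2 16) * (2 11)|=4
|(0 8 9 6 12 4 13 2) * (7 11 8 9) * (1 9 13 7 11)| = |(0 13 2)(1 9 6 12 4 7)(8 11)| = 6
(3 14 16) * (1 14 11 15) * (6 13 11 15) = (1 14 16 3 15)(6 13 11) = [0, 14, 2, 15, 4, 5, 13, 7, 8, 9, 10, 6, 12, 11, 16, 1, 3]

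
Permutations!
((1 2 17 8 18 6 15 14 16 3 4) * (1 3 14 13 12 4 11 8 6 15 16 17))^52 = ((1 2)(3 11 8 18 15 13 12 4)(6 16 14 17))^52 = (3 15)(4 18)(8 12)(11 13)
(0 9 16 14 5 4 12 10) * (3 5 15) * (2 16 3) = (0 9 3 5 4 12 10)(2 16 14 15) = [9, 1, 16, 5, 12, 4, 6, 7, 8, 3, 0, 11, 10, 13, 15, 2, 14]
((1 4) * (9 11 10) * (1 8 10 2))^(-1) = (1 2 11 9 10 8 4)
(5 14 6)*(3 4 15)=(3 4 15)(5 14 6)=[0, 1, 2, 4, 15, 14, 5, 7, 8, 9, 10, 11, 12, 13, 6, 3]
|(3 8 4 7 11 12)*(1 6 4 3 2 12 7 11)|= 10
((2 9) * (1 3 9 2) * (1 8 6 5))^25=(1 3 9 8 6 5)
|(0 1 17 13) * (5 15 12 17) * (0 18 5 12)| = |(0 1 12 17 13 18 5 15)| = 8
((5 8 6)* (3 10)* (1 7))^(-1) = (1 7)(3 10)(5 6 8)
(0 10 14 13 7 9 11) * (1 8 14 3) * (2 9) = (0 10 3 1 8 14 13 7 2 9 11) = [10, 8, 9, 1, 4, 5, 6, 2, 14, 11, 3, 0, 12, 7, 13]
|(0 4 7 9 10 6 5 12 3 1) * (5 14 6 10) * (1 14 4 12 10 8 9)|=8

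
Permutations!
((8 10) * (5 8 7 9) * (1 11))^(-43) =(1 11)(5 10 9 8 7)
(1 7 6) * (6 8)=(1 7 8 6)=[0, 7, 2, 3, 4, 5, 1, 8, 6]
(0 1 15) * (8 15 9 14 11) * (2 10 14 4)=(0 1 9 4 2 10 14 11 8 15)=[1, 9, 10, 3, 2, 5, 6, 7, 15, 4, 14, 8, 12, 13, 11, 0]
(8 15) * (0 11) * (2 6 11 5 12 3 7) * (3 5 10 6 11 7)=[10, 1, 11, 3, 4, 12, 7, 2, 15, 9, 6, 0, 5, 13, 14, 8]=(0 10 6 7 2 11)(5 12)(8 15)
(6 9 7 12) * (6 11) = (6 9 7 12 11) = [0, 1, 2, 3, 4, 5, 9, 12, 8, 7, 10, 6, 11]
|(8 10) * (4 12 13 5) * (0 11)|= 4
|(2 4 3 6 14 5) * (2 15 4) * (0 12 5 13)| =9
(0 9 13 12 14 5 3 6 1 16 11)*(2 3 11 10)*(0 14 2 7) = (0 9 13 12 2 3 6 1 16 10 7)(5 11 14) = [9, 16, 3, 6, 4, 11, 1, 0, 8, 13, 7, 14, 2, 12, 5, 15, 10]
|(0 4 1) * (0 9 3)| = |(0 4 1 9 3)| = 5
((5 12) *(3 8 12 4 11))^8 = (3 12 4)(5 11 8)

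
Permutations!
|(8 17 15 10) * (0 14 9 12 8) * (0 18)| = 9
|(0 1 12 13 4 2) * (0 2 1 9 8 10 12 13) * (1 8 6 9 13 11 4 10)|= 4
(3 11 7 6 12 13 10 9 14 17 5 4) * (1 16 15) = (1 16 15)(3 11 7 6 12 13 10 9 14 17 5 4) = [0, 16, 2, 11, 3, 4, 12, 6, 8, 14, 9, 7, 13, 10, 17, 1, 15, 5]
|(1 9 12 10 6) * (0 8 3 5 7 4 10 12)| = |(12)(0 8 3 5 7 4 10 6 1 9)| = 10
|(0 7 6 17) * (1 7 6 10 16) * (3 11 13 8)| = 12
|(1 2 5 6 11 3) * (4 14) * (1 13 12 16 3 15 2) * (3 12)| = 10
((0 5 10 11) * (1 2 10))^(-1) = ((0 5 1 2 10 11))^(-1) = (0 11 10 2 1 5)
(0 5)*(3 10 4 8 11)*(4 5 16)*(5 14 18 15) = (0 16 4 8 11 3 10 14 18 15 5) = [16, 1, 2, 10, 8, 0, 6, 7, 11, 9, 14, 3, 12, 13, 18, 5, 4, 17, 15]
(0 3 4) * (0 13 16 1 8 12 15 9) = (0 3 4 13 16 1 8 12 15 9) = [3, 8, 2, 4, 13, 5, 6, 7, 12, 0, 10, 11, 15, 16, 14, 9, 1]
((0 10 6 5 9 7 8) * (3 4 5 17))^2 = ((0 10 6 17 3 4 5 9 7 8))^2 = (0 6 3 5 7)(4 9 8 10 17)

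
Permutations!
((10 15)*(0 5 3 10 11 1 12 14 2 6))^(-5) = (0 1 5 12 3 14 10 2 15 6 11)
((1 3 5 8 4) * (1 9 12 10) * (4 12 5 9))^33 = ((1 3 9 5 8 12 10))^33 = (1 12 5 3 10 8 9)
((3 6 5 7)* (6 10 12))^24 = (12) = ((3 10 12 6 5 7))^24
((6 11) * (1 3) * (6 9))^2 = (6 9 11)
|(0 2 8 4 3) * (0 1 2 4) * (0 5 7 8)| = 15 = |(0 4 3 1 2)(5 7 8)|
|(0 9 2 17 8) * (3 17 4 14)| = |(0 9 2 4 14 3 17 8)| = 8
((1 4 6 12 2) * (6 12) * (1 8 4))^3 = (2 12 4 8)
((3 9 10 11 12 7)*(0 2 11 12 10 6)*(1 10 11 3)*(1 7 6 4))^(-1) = ((0 2 3 9 4 1 10 12 6))^(-1) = (0 6 12 10 1 4 9 3 2)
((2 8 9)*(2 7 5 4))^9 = (2 7)(4 9)(5 8)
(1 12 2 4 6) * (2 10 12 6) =[0, 6, 4, 3, 2, 5, 1, 7, 8, 9, 12, 11, 10] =(1 6)(2 4)(10 12)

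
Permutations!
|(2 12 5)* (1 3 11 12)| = |(1 3 11 12 5 2)| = 6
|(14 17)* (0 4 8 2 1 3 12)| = |(0 4 8 2 1 3 12)(14 17)| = 14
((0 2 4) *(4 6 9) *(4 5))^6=(9)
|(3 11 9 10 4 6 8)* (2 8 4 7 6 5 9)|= 12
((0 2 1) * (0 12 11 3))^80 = ((0 2 1 12 11 3))^80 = (0 1 11)(2 12 3)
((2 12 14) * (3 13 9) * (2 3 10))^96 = (2 9 3 12 10 13 14)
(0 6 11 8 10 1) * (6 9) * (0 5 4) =[9, 5, 2, 3, 0, 4, 11, 7, 10, 6, 1, 8] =(0 9 6 11 8 10 1 5 4)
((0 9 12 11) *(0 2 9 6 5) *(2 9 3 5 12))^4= (0 9)(2 6)(3 12)(5 11)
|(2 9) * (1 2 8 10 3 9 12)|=12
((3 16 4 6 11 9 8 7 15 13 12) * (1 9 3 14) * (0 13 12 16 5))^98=(0 16 6 3)(4 11 5 13)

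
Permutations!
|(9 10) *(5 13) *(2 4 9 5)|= 6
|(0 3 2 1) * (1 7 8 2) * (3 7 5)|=|(0 7 8 2 5 3 1)|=7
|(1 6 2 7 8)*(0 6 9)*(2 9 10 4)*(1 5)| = 21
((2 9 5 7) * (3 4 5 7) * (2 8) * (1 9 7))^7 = ((1 9)(2 7 8)(3 4 5))^7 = (1 9)(2 7 8)(3 4 5)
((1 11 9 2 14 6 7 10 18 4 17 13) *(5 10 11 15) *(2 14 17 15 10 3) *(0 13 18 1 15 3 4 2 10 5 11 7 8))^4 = ((0 13 15 11 9 14 6 8)(1 5 4 3 10)(2 17 18))^4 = (0 9)(1 10 3 4 5)(2 17 18)(6 15)(8 11)(13 14)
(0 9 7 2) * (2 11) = (0 9 7 11 2) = [9, 1, 0, 3, 4, 5, 6, 11, 8, 7, 10, 2]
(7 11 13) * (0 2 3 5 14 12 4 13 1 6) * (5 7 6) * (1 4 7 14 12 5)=[2, 1, 3, 14, 13, 12, 0, 11, 8, 9, 10, 4, 7, 6, 5]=(0 2 3 14 5 12 7 11 4 13 6)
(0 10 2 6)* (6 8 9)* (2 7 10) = (0 2 8 9 6)(7 10) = [2, 1, 8, 3, 4, 5, 0, 10, 9, 6, 7]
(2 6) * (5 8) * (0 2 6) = (0 2)(5 8) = [2, 1, 0, 3, 4, 8, 6, 7, 5]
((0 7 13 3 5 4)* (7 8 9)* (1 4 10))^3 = (0 7 5 4 9 3 1 8 13 10)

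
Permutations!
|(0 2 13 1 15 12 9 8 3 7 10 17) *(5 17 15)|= 42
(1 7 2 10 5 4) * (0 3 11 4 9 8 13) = (0 3 11 4 1 7 2 10 5 9 8 13) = [3, 7, 10, 11, 1, 9, 6, 2, 13, 8, 5, 4, 12, 0]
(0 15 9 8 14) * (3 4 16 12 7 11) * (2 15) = (0 2 15 9 8 14)(3 4 16 12 7 11) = [2, 1, 15, 4, 16, 5, 6, 11, 14, 8, 10, 3, 7, 13, 0, 9, 12]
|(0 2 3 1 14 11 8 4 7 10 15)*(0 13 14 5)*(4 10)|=30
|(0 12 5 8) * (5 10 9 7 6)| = |(0 12 10 9 7 6 5 8)| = 8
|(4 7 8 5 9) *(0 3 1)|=15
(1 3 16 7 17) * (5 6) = [0, 3, 2, 16, 4, 6, 5, 17, 8, 9, 10, 11, 12, 13, 14, 15, 7, 1] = (1 3 16 7 17)(5 6)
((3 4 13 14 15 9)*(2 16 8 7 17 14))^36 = (2 7 15 4 16 17 9 13 8 14 3)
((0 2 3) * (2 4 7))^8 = ((0 4 7 2 3))^8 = (0 2 4 3 7)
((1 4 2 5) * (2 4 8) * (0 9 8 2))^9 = (9)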